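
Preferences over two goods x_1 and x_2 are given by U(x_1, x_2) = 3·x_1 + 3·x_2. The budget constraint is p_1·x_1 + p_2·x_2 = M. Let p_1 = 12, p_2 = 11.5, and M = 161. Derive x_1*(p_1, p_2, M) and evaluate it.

Linear utility — the consumer picks whichever good has higher MU/price: 3/12 = 0.25 vs 3/11.5 = 0.2609.
x_2 gives more utility per dollar, so spend all income on x_2: x_2* = M/p_2, x_1* = 0.
Numerically: x_1* = 0, x_2* = 14.

x_1* = 0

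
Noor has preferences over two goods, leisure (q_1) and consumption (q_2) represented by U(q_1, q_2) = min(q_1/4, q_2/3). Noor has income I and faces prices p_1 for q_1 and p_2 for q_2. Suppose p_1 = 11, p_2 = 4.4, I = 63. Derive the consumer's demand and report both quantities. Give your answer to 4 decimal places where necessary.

q_1* = 4.4056, q_2* = 3.3042

With perfect complements, no substitution: consume in ratio q_1:q_2 = 4:3.
Budget: p_1·q_1 + p_2·(3/4)·q_1 = I, so (4·p_1 + 3·p_2)·q_1 = 4·I.
Demand: q_1*(p_1,p_2,I) = 4·I/(4·p_1 + 3·p_2), q_2* = 3·I/(4·p_1 + 3·p_2).
Here 4·11 + 3·4.4 = 57.2, giving q_1* = 4.4056 and q_2* = 3.3042.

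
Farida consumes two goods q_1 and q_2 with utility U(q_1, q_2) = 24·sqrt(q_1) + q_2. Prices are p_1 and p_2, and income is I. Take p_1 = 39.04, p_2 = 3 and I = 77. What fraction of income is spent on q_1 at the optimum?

share on q_1 = 0.4311

Solve: √q_1 = 12·p_2/p_1, so q_1*(p_1,p_2) = (12·p_2/p_1)², and q_2* = (I − p_1·q_1*)/p_2.
Plugging in: q_1* = (12·3/39.04)² = 0.8503, q_2* = 14.6011.
Expenditure on q_1: 39.04·0.8503 = 33.1967; share = 0.4311.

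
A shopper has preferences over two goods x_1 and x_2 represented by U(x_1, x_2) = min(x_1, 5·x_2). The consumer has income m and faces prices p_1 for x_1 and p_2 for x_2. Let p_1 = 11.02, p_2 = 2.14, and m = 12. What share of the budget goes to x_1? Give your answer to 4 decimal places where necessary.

share on x_1 = 0.9626

Leontief preferences: the optimum is at the kink where x_1/5 = x_2/1, i.e. x_2 = (1/5)·x_1.
Budget: p_1·x_1 + p_2·(1/5)·x_1 = m, so (5·p_1 + p_2)·x_1 = 5·m.
Demand: x_1*(p_1,p_2,m) = 5·m/(5·p_1 + p_2), x_2* = m/(5·p_1 + p_2).
Here 5·11.02 + 2.14 = 57.24, giving x_1* = 1.0482 and x_2* = 0.2096.
Expenditure on x_1: 11.02·1.0482 = 11.5514; share = 0.9626.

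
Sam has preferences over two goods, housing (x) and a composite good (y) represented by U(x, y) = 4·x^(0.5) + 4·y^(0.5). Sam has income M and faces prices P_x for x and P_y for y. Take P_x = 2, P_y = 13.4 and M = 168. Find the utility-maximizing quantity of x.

MRS = MU_x/MU_y = (y/x)^(0.5). Set equal to P_x/P_y.
Hence y/x = (P_x/P_y)^(1/(0.5)), i.e. raised to the 2 power.
With the ratio pinned down, the budget gives x* = M/(P_x + P_y·(y/x)) and y* = (y/x)·x*.
Numerically y/x = 0.022277, so x* = 168/(2 + 13.4·0.022277) = 73.0909.

x* = 73.0909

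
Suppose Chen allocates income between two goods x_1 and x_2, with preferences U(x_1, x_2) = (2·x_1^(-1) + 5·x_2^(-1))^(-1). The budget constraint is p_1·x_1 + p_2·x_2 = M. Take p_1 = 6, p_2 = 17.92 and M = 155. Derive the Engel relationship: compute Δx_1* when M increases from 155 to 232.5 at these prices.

From the CES first-order condition, (2/5)·(x_2/x_1)^(2) = p_1/p_2.
Hence x_2/x_1 = ((5/2)·p_1/p_2)^(1/(2)), i.e. raised to the 0.5 power.
With the ratio pinned down, the budget gives x_1* = M/(p_1 + p_2·(x_2/x_1)) and x_2* = (x_2/x_1)·x_1*.
Numerically x_2/x_1 = 0.914906, so x_1* = 155/(6 + 17.92·0.914906) = 6.9212.
At M' = 232.5: x_1* = 10.3817. Change: 10.3817 − 6.9212 = 3.4606.

Δx_1* = 3.4606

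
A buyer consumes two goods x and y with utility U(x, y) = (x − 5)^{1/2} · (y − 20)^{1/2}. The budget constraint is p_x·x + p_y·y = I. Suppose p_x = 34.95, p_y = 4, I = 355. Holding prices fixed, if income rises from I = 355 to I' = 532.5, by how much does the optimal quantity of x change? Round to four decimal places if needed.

Δx* = 2.5393

MRS = (y−20)/(x−5). Tangency with p_x/p_y gives y−20 = (p_x/p_y)·(x−5).
Substituting into the budget: x* = 5 + 0.5·(I − 5·p_x − 20·p_y)/p_x, and y* = 20 + 0.5·(…)/p_y.
Discretionary income = 355 − 5·34.95 − 20·4 = 100.25; x* = 5 + 0.5·100.25/34.95 = 6.4342.
At I' = 532.5: x* = 8.9735. Change: 8.9735 − 6.4342 = 2.5393.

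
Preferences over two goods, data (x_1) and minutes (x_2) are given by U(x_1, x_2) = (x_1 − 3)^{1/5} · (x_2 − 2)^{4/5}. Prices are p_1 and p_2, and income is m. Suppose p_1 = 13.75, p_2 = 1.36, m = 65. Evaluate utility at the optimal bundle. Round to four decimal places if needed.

V = 5.9024

Substituting into the budget: x_1* = 3 + 0.2·(m − 3·p_1 − 2·p_2)/p_1, and x_2* = 2 + 0.8·(…)/p_2.
Discretionary income = 65 − 3·13.75 − 2·1.36 = 21.03; x_1* = 3 + 0.2·21.03/13.75 = 3.3059; x_2* = 2 + 0.8·21.03/1.36 = 14.3706.
Utility at the optimum: U(3.3059, 14.3706) = 5.9024.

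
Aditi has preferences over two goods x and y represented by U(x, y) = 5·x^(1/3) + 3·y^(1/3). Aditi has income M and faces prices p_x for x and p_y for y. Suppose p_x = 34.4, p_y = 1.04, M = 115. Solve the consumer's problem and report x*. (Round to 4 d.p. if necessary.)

x* = 0.9102

MU_x ∝ 5·x^(-2/3), MU_y ∝ 3·y^(-2/3), so MRS = (5/3)·(y/x)^(2/3) = p_x/p_y.
Hence y/x = ((3/5)·p_x/p_y)^(1/(2/3)), i.e. raised to the 1.5 power.
With the ratio pinned down, the budget gives x* = M/(p_x + p_y·(y/x)) and y* = (y/x)·x*.
Numerically y/x = 88.412675, so x* = 115/(34.4 + 1.04·88.412675) = 0.9102.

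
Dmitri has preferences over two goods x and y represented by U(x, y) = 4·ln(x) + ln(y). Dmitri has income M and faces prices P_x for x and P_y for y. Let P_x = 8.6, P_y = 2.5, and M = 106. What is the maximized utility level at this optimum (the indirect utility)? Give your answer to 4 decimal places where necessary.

MU_x/MU_y = (4·y)/(x); tangency sets this equal to P_x/P_y.
Rearranging, P_y·y = (1/4)·P_x·x. Substituting into the budget gives P_x·x·(1 + (1/4)) = M.
Demand: x*(P_x,P_y,M) = 0.8·M/P_x and y* = 0.2·M/P_y.
At P_x=8.6, P_y=2.5, M=106: x* = 0.8·106/8.6 = 9.8605, y* = 8.48.
Utility at the optimum: U(9.8605, 8.48) = 11.2918.

V = 11.2918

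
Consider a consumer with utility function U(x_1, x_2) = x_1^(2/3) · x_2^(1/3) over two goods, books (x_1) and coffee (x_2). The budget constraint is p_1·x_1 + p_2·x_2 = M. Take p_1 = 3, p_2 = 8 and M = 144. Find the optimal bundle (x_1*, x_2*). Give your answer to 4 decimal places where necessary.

MU_x_1/MU_x_2 = (2/3·x_2)/(1/3·x_1); tangency sets this equal to p_1/p_2.
Rearranging, p_2·x_2 = (1/2)·p_1·x_1. Substituting into the budget gives p_1·x_1·(1 + (1/2)) = M.
Demand: x_1*(p_1,p_2,M) = 2/3·M/p_1 and x_2* = 1/3·M/p_2.
At p_1=3, p_2=8, M=144: x_1* = 2/3·144/3 = 32, x_2* = 6.

x_1* = 32, x_2* = 6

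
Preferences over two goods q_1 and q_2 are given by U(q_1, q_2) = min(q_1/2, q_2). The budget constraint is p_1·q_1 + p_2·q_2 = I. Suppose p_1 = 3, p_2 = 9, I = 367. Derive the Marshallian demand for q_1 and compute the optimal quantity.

q_1* = 48.9333

Demand: q_1*(p_1,p_2,I) = 2·I/(2·p_1 + p_2), q_2* = I/(2·p_1 + p_2).
Here 2·3 + 9 = 15, giving q_1* = 48.9333.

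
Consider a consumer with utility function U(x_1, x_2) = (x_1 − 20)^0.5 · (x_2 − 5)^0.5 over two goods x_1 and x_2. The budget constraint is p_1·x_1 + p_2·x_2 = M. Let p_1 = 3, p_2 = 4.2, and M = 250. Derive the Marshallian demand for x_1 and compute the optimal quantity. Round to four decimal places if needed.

x_1* = 48.1667

Let x_1' = x_1−20, x_2' = x_2−5. MRS = x_2'/x_1' = p_1/p_2.
Substituting into the budget: x_1* = 20 + 0.5·(M − 20·p_1 − 5·p_2)/p_1, and x_2* = 5 + 0.5·(…)/p_2.
Discretionary income = 250 − 20·3 − 5·4.2 = 169; x_1* = 20 + 0.5·169/3 = 48.1667.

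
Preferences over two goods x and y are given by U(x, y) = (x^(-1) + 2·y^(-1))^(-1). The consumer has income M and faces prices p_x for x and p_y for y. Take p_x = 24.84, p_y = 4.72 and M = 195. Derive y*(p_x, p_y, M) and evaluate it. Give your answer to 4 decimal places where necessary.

y* = 15.7556

MU_x ∝ x^(-2), MU_y ∝ 2·y^(-2), so MRS = (1/2)·(y/x)^(2) = p_x/p_y.
Hence y/x = (2·p_x/p_y)^(1/(2)), i.e. raised to the 0.5 power.
Substitute y = (y/x)·x into the budget: x* = M/(p_x + p_y·(y/x)).
Numerically y/x = 3.244291, so x* = 195/(24.84 + 4.72·3.244291) = 4.8564 and y* = 3.244291·4.8564 = 15.7556.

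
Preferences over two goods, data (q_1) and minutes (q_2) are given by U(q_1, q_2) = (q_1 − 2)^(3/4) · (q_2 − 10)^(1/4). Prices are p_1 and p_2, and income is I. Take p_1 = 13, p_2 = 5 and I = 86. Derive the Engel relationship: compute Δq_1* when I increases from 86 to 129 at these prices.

MRS = 3·(q_2−10)/(q_1−2). Tangency with p_1/p_2 gives q_2−10 = (1/3)·(p_1/p_2)·(q_1−2).
Substituting into the budget: q_1* = 2 + 0.75·(I − 2·p_1 − 10·p_2)/p_1, and q_2* = 10 + 0.25·(…)/p_2.
Discretionary income = 86 − 2·13 − 10·5 = 10; q_1* = 2 + 0.75·10/13 = 2.5769.
At I' = 129: q_1* = 5.0577. Change: 5.0577 − 2.5769 = 2.4808.

Δq_1* = 2.4808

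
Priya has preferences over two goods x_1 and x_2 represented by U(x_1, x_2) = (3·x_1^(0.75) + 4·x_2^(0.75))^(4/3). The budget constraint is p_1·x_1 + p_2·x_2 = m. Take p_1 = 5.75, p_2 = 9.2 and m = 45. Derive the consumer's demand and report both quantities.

x_1* = 4.4175, x_2* = 2.1304

From the CES first-order condition, (3/4)·(x_2/x_1)^(0.25) = p_1/p_2.
Solve for the ratio: x_2/x_1 = [(4/3)·p_1/p_2]^(4).
Substitute x_2 = (x_2/x_1)·x_1 into the budget: x_1* = m/(p_1 + p_2·(x_2/x_1)).
Numerically x_2/x_1 = 0.482253, so x_1* = 45/(5.75 + 9.2·0.482253) = 4.4175 and x_2* = 0.482253·4.4175 = 2.1304.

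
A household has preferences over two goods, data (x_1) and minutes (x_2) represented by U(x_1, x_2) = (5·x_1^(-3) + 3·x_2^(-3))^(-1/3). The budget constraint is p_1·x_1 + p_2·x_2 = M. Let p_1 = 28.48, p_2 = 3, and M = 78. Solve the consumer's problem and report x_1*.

x_1* = 2.3555

From the CES first-order condition, (5/3)·(x_2/x_1)^(4) = p_1/p_2.
Solve for the ratio: x_2/x_1 = [(3/5)·p_1/p_2]^(0.25).
With the ratio pinned down, the budget gives x_1* = M/(p_1 + p_2·(x_2/x_1)) and x_2* = (x_2/x_1)·x_1*.
Numerically x_2/x_1 = 1.544872, so x_1* = 78/(28.48 + 3·1.544872) = 2.3555.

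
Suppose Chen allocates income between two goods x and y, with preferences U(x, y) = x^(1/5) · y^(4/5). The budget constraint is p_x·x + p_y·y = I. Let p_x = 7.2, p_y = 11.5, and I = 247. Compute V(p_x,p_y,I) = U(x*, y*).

Tangency: MRS = (1/4)·y/x = p_x/p_y.
Rearranging, p_y·y = 4·p_x·x. Substituting into the budget gives p_x·x·(1 + 4) = I.
Demand: x*(p_x,p_y,I) = 0.2·I/p_x and y* = 0.8·I/p_y.
At p_x=7.2, p_y=11.5, I=247: x* = 0.2·247/7.2 = 6.8611, y* = 17.1826.
Utility at the optimum: U(6.8611, 17.1826) = 14.3005.

V = 14.3005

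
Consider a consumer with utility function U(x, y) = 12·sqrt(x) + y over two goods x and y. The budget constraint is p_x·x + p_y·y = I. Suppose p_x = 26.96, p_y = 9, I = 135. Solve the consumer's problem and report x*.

x* = 4.0119

MU_x = 6/√x, MU_y = 1. Tangency: 6/√x = p_x/p_y.
Solve: √x = 6·p_y/p_x, so x*(p_x,p_y) = (6·p_y/p_x)², and y* = (I − p_x·x*)/p_y.
Plugging in: x* = (6·9/26.96)² = 4.0119.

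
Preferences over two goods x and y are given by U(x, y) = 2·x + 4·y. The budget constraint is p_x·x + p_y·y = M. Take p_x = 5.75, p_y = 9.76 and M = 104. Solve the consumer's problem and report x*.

x* = 0

y gives more utility per dollar, so spend all income on y: y* = M/p_y, x* = 0.
Numerically: x* = 0, y* = 10.6557.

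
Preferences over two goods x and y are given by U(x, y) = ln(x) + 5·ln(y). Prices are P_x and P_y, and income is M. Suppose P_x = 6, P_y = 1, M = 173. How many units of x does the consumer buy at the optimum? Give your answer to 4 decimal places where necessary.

x* = 4.8056

Tangency: MRS = (1/5)·y/x = P_x/P_y.
So P_y·y = 5·P_x·x; combined with the budget, a share 1/6 of income goes to x.
Demand: x*(P_x,P_y,M) = 1/6·M/P_x and y* = 5/6·M/P_y.
At P_x=6, P_y=1, M=173: x* = 1/6·173/6 = 4.8056.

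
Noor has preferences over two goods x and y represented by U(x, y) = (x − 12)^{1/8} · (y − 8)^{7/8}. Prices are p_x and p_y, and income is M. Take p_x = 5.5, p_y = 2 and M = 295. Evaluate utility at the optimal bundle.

V = 64.3878

MRS = (1/7)·(y−8)/(x−12). Tangency with p_x/p_y gives y−8 = 7·(p_x/p_y)·(x−12).
Substituting into the budget: x* = 12 + 0.125·(M − 12·p_x − 8·p_y)/p_x, and y* = 8 + 0.875·(…)/p_y.
Discretionary income = 295 − 12·5.5 − 8·2 = 213; x* = 12 + 0.125·213/5.5 = 16.8409; y* = 8 + 0.875·213/2 = 101.1875.
Utility at the optimum: U(16.8409, 101.1875) = 64.3878.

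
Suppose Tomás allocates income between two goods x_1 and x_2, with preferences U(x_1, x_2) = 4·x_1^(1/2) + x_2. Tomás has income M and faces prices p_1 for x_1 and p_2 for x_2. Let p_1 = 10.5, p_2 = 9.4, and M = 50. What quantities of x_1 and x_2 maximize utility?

x_1* = 3.2058, x_2* = 1.7382

Set MRS = p_1/p_2: 2·x_1^(−1/2) = p_1/p_2.
Solve: √x_1 = 2·p_2/p_1, so x_1*(p_1,p_2) = (2·p_2/p_1)², and x_2* = (M − p_1·x_1*)/p_2.
Plugging in: x_1* = (2·9.4/10.5)² = 3.2058, x_2* = 1.7382.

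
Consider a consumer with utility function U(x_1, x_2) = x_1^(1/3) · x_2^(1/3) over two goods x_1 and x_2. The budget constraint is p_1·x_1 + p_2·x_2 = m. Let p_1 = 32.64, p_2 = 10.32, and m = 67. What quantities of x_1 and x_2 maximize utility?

x_1* = 1.0263, x_2* = 3.2461

The MRS is x_2/x_1. Set MRS = p_1/p_2.
So 1/3·p_2·x_2 = 1/3·p_1·x_1; combined with the budget, a share 0.5 of income goes to x_1.
Demand: x_1*(p_1,p_2,m) = 0.5·m/p_1 and x_2* = 0.5·m/p_2.
At p_1=32.64, p_2=10.32, m=67: x_1* = 0.5·67/32.64 = 1.0263, x_2* = 3.2461.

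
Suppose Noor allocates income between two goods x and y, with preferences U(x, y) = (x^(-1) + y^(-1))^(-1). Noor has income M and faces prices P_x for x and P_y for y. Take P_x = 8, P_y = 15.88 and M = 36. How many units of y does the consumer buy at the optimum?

y* = 1.3259

MU_x ∝ x^(-2), MU_y ∝ y^(-2), so MRS = (y/x)^(2) = P_x/P_y.
Solve for the ratio: y/x = [P_x/P_y]^(0.5).
Substitute y = (y/x)·x into the budget: x* = M/(P_x + P_y·(y/x)).
Numerically y/x = 0.709773, so x* = 36/(8 + 15.88·0.709773) = 1.8681 and y* = 0.709773·1.8681 = 1.3259.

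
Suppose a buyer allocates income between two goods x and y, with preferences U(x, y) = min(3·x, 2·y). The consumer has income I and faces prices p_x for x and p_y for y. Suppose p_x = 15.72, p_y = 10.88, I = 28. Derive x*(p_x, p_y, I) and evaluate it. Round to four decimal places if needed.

x* = 0.8739

With perfect complements, no substitution: consume in ratio x:y = 2:3.
Budget: p_x·x + p_y·(3/2)·x = I, so (2·p_x + 3·p_y)·x = 2·I.
Demand: x*(p_x,p_y,I) = 2·I/(2·p_x + 3·p_y), y* = 3·I/(2·p_x + 3·p_y).
Here 2·15.72 + 3·10.88 = 64.08, giving x* = 0.8739.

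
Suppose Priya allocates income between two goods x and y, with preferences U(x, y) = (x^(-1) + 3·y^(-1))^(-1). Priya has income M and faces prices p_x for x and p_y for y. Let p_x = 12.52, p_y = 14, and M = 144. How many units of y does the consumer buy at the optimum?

y* = 6.6532

MRS = MU_x/MU_y = (1/3)·(y/x)^(2). Set equal to p_x/p_y.
Solve for the ratio: y/x = [3·p_x/p_y]^(0.5).
With the ratio pinned down, the budget gives x* = M/(p_x + p_y·(y/x)) and y* = (y/x)·x*.
Numerically y/x = 1.637943, so x* = 144/(12.52 + 14·1.637943) = 4.0619 and y* = 1.637943·4.0619 = 6.6532.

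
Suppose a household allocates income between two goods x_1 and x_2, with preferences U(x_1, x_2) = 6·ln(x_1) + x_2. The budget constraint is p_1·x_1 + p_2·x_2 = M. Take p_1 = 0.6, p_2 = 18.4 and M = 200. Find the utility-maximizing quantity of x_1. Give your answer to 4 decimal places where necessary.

MU_x_1 = 6/x_1, MU_x_2 = 1. Tangency: 6/x_1 = p_1/p_2.
So x_1*(p_1,p_2) = 6·p_2/p_1, independent of income; and x_2* = (M − 6·p_2)/p_2.
At the given prices: x_1* = 6·18.4/0.6 = 184.

x_1* = 184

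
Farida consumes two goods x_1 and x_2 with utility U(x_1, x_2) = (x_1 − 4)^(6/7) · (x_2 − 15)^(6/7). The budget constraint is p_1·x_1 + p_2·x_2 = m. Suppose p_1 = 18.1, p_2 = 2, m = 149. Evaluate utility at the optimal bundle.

MRS = (x_2−15)/(x_1−4). Tangency with p_1/p_2 gives x_2−15 = (p_1/p_2)·(x_1−4).
Substituting into the budget: x_1* = 4 + 0.5·(m − 4·p_1 − 15·p_2)/p_1, and x_2* = 15 + 0.5·(…)/p_2.
Discretionary income = 149 − 4·18.1 − 15·2 = 46.6; x_1* = 4 + 0.5·46.6/18.1 = 5.2873; x_2* = 15 + 0.5·46.6/2 = 26.65.
Utility at the optimum: U(5.2873, 26.65) = 10.186.

V = 10.186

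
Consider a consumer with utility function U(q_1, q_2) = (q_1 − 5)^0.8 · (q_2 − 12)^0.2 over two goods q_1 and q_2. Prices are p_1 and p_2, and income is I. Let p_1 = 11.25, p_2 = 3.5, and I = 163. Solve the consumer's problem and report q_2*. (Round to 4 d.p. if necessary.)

MRS = 4·(q_2−12)/(q_1−5). Tangency with p_1/p_2 gives q_2−12 = (1/4)·(p_1/p_2)·(q_1−5).
Substituting into the budget: q_1* = 5 + 0.8·(I − 5·p_1 − 12·p_2)/p_1, and q_2* = 12 + 0.2·(…)/p_2.
Discretionary income = 163 − 5·11.25 − 12·3.5 = 64.75; q_2* = 12 + 0.2·64.75/3.5 = 15.7.

q_2* = 15.7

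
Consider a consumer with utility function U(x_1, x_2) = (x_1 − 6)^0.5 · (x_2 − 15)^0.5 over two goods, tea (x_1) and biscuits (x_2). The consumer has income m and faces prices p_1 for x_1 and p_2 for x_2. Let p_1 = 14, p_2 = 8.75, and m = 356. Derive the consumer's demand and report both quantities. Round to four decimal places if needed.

This is Cobb-Douglas in (x_1−6, x_2−15): tangency gives 0.5·p_2·(x_2−15) = 0.5·p_1·(x_1−6).
After buying the subsistence bundle (6, 15), a share 0.5 of the remaining income goes to x_1: x_1* = 6 + 0.5·(m − 6p_1 − 15p_2)/p_1.
Discretionary income = 356 − 6·14 − 15·8.75 = 140.75; x_1* = 6 + 0.5·140.75/14 = 11.0268; x_2* = 15 + 0.5·140.75/8.75 = 23.0429.

x_1* = 11.0268, x_2* = 23.0429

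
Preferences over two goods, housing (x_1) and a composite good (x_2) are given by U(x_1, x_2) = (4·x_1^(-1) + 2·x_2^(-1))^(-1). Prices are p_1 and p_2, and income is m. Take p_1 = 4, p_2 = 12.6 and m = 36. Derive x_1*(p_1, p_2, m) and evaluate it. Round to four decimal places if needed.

x_1* = 3.9911

MRS = MU_x_1/MU_x_2 = 2·(x_2/x_1)^(2). Set equal to p_1/p_2.
Hence x_2/x_1 = ((1/2)·p_1/p_2)^(1/(2)), i.e. raised to the 0.5 power.
Substitute x_2 = (x_2/x_1)·x_1 into the budget: x_1* = m/(p_1 + p_2·(x_2/x_1)).
Numerically x_2/x_1 = 0.39841, so x_1* = 36/(4 + 12.6·0.39841) = 3.9911.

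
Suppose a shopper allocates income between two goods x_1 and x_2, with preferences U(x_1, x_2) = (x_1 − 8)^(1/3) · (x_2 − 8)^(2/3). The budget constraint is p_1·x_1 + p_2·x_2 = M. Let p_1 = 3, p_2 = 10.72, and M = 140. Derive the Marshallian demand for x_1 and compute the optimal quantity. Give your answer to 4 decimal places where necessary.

MRS = (1/2)·(x_2−8)/(x_1−8). Tangency with p_1/p_2 gives x_2−8 = 2·(p_1/p_2)·(x_1−8).
After buying the subsistence bundle (8, 8), a share 1/3 of the remaining income goes to x_1: x_1* = 8 + 1/3·(M − 8p_1 − 8p_2)/p_1.
Discretionary income = 140 − 8·3 − 8·10.72 = 30.24; x_1* = 8 + 1/3·30.24/3 = 11.36.

x_1* = 11.36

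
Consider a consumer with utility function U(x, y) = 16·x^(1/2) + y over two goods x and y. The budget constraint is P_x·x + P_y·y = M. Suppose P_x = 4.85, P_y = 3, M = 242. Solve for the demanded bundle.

Utility is quasi-linear in y; the FOC for x is 8/√x = P_x/P_y.
Solve: √x = 8·P_y/P_x, so x*(P_x,P_y) = (8·P_y/P_x)², and y* = (M − P_x·x*)/P_y.
Plugging in: x* = (8·3/4.85)² = 24.4872, y* = 41.079.

x* = 24.4872, y* = 41.079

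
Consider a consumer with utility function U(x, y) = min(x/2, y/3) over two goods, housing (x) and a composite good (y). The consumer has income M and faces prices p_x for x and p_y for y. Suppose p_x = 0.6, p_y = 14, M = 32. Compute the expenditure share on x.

Here 2·0.6 + 3·14 = 43.2, giving x* = 1.4815 and y* = 2.2222.
Expenditure on x: 0.6·1.4815 = 0.8889; share = 0.0278.

share on x = 0.0278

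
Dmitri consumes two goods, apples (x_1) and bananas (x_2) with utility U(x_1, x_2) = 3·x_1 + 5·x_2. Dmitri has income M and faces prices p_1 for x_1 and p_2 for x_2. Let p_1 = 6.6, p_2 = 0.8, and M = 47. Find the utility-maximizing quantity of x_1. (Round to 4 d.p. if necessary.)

x_1* = 0

Linear utility — the consumer picks whichever good has higher MU/price: 3/6.6 = 0.4545 vs 5/0.8 = 6.25.
x_2 gives more utility per dollar, so spend all income on x_2: x_2* = M/p_2, x_1* = 0.
Numerically: x_1* = 0, x_2* = 58.75.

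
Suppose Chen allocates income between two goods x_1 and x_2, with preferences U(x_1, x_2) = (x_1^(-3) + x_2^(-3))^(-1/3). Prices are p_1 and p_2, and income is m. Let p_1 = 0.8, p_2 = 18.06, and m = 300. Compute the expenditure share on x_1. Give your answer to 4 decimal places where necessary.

MU_x_1 ∝ x_1^(-4), MU_x_2 ∝ x_2^(-4), so MRS = (x_2/x_1)^(4) = p_1/p_2.
Solve for the ratio: x_2/x_1 = [p_1/p_2]^(0.25).
Substitute x_2 = (x_2/x_1)·x_1 into the budget: x_1* = m/(p_1 + p_2·(x_2/x_1)).
Numerically x_2/x_1 = 0.458768, so x_1* = 300/(0.8 + 18.06·0.458768) = 33.0202 and x_2* = 0.458768·33.0202 = 15.1486.
Expenditure on x_1: 0.8·33.0202 = 26.4162; share = 0.0881.

share on x_1 = 0.0881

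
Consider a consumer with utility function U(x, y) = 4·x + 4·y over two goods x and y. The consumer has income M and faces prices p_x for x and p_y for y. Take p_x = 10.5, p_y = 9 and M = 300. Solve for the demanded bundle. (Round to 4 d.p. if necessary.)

x* = 0, y* = 33.3333

Perfect substitutes: compare marginal utility per dollar. 4/p_x vs 4/p_y → 0.381 vs 0.4444.
y gives more utility per dollar, so spend all income on y: y* = M/p_y, x* = 0.
Numerically: x* = 0, y* = 33.3333.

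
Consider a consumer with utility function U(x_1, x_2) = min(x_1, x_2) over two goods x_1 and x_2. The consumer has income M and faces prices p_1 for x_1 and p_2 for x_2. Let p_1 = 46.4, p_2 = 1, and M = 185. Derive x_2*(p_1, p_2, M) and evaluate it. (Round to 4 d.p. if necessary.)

Leontief preferences: the optimum is at the kink where x_1/1 = x_2/1, i.e. x_2 = x_1.
Budget: p_1·x_1 + p_2·x_1 = M, so (p_1 + p_2)·x_1 = M.
Demand: x_1*(p_1,p_2,M) = M/(p_1 + p_2), x_2* = M/(p_1 + p_2).
Here 46.4 + 1 = 47.4, giving x_2* = 3.903.

x_2* = 3.903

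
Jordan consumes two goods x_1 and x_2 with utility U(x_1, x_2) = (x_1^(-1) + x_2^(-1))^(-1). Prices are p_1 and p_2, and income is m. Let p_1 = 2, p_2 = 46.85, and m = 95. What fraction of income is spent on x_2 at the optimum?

From the CES first-order condition, (x_2/x_1)^(2) = p_1/p_2.
Hence x_2/x_1 = (p_1/p_2)^(1/(2)), i.e. raised to the 0.5 power.
With the ratio pinned down, the budget gives x_1* = m/(p_1 + p_2·(x_2/x_1)) and x_2* = (x_2/x_1)·x_1*.
Numerically x_2/x_1 = 0.206614, so x_1* = 95/(2 + 46.85·0.206614) = 8.1336 and x_2* = 0.206614·8.1336 = 1.6805.
Expenditure on x_2: 46.85·1.6805 = 78.7327; share = 0.8288.

share on x_2 = 0.8288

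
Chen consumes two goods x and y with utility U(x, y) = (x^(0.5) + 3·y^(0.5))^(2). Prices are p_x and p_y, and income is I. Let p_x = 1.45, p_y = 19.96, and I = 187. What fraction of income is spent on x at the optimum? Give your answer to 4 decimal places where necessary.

share on x = 0.6047

From the CES first-order condition, (1/3)·(y/x)^(0.5) = p_x/p_y.
Solve for the ratio: y/x = [3·p_x/p_y]^(2).
With the ratio pinned down, the budget gives x* = I/(p_x + p_y·(y/x)) and y* = (y/x)·x*.
Numerically y/x = 0.047496, so x* = 187/(1.45 + 19.96·0.047496) = 77.981 and y* = 0.047496·77.981 = 3.7038.
Expenditure on x: 1.45·77.981 = 113.0724; share = 0.6047.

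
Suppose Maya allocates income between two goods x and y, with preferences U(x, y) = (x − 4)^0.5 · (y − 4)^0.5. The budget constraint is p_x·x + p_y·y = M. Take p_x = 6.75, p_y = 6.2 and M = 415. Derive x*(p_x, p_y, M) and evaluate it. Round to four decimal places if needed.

MRS = (y−4)/(x−4). Tangency with p_x/p_y gives y−4 = (p_x/p_y)·(x−4).
After buying the subsistence bundle (4, 4), a share 0.5 of the remaining income goes to x: x* = 4 + 0.5·(M − 4p_x − 4p_y)/p_x.
Discretionary income = 415 − 4·6.75 − 4·6.2 = 363.2; x* = 4 + 0.5·363.2/6.75 = 30.9037.

x* = 30.9037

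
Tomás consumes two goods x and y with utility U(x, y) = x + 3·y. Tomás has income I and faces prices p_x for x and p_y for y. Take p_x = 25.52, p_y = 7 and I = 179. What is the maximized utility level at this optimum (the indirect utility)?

V = 76.7143

y gives more utility per dollar, so spend all income on y: y* = I/p_y, x* = 0.
Numerically: x* = 0, y* = 25.5714.
Utility at the optimum: U(0, 25.5714) = 76.7143.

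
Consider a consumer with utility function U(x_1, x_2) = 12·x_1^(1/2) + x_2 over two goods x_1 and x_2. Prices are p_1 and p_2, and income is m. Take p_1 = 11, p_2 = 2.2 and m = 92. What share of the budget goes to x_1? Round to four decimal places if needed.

MU_x_1 = 6/√x_1, MU_x_2 = 1. Tangency: 6/√x_1 = p_1/p_2.
Solve: √x_1 = 6·p_2/p_1, so x_1*(p_1,p_2) = (6·p_2/p_1)², and x_2* = (m − p_1·x_1*)/p_2.
Plugging in: x_1* = (6·2.2/11)² = 1.44, x_2* = 34.6182.
Expenditure on x_1: 11·1.44 = 15.84; share = 0.1722.

share on x_1 = 0.1722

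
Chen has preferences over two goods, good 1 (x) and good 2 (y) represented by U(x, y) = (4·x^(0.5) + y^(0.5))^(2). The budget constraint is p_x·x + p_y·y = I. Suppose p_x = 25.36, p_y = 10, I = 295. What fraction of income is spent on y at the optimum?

MRS = MU_x/MU_y = 4·(y/x)^(0.5). Set equal to p_x/p_y.
Solve for the ratio: y/x = [(1/4)·p_x/p_y]^(2).
Substitute y = (y/x)·x into the budget: x* = I/(p_x + p_y·(y/x)).
Numerically y/x = 0.401956, so x* = 295/(25.36 + 10·0.401956) = 10.041 and y* = 0.401956·10.041 = 4.036.
Expenditure on y: 10·4.036 = 40.3604; share = 0.1368.

share on y = 0.1368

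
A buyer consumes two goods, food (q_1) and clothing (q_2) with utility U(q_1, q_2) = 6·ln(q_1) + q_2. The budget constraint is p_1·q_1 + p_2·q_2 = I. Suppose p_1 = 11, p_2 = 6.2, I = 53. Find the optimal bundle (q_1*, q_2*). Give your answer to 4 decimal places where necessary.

q_1* = 3.3818, q_2* = 2.5484

MU_q_1 = 6/q_1, MU_q_2 = 1. Tangency: 6/q_1 = p_1/p_2.
So q_1*(p_1,p_2) = 6·p_2/p_1, independent of income; and q_2* = (I − 6·p_2)/p_2.
At the given prices: q_1* = 6·6.2/11 = 3.3818, and q_2* = 2.5484.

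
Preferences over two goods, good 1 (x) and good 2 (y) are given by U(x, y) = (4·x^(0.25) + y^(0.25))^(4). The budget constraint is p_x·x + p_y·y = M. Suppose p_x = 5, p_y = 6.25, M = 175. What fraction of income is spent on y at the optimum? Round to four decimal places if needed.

share on y = 0.1276

MU_x ∝ 4·x^(-0.75), MU_y ∝ y^(-0.75), so MRS = 4·(y/x)^(0.75) = p_x/p_y.
Hence y/x = ((1/4)·p_x/p_y)^(1/(0.75)), i.e. raised to the 4/3 power.
With the ratio pinned down, the budget gives x* = M/(p_x + p_y·(y/x)) and y* = (y/x)·x*.
Numerically y/x = 0.116961, so x* = 175/(5 + 6.25·0.116961) = 30.5357 and y* = 0.116961·30.5357 = 3.5715.
Expenditure on y: 6.25·3.5715 = 22.3217; share = 0.1276.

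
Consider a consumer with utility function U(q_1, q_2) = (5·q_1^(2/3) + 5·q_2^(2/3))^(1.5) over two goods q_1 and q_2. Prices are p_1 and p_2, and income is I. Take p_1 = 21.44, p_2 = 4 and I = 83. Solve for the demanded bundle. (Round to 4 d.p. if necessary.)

q_1* = 0.1302, q_2* = 20.052

MRS = MU_q_1/MU_q_2 = (q_2/q_1)^(1/3). Set equal to p_1/p_2.
Solve for the ratio: q_2/q_1 = [p_1/p_2]^(3).
With the ratio pinned down, the budget gives q_1* = I/(p_1 + p_2·(q_2/q_1)) and q_2* = (q_2/q_1)·q_1*.
Numerically q_2/q_1 = 153.990656, so q_1* = 83/(21.44 + 4·153.990656) = 0.1302 and q_2* = 153.990656·0.1302 = 20.052.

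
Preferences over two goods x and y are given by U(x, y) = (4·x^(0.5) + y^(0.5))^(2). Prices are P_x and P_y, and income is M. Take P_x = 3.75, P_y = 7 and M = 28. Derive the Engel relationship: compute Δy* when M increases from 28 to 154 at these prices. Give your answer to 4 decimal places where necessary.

From the CES first-order condition, 4·(y/x)^(0.5) = P_x/P_y.
Solve for the ratio: y/x = [(1/4)·P_x/P_y]^(2).
Substitute y = (y/x)·x into the budget: x* = M/(P_x + P_y·(y/x)).
Numerically y/x = 0.017937, so x* = 28/(3.75 + 7·0.017937) = 7.2248 and y* = 0.017937·7.2248 = 0.1296.
At M' = 154: y* = 0.7127. Change: 0.7127 − 0.1296 = 0.5832.

Δy* = 0.5832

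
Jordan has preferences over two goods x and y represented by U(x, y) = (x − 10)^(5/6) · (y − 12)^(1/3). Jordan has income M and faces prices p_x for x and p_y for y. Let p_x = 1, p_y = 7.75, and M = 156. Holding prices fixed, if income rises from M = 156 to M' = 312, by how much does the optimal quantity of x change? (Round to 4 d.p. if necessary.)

Δx* = 111.4286

Let x' = x−10, y' = y−12. MRS = (5/2)·y'/x' = p_x/p_y.
Substituting into the budget: x* = 10 + 5/7·(M − 10·p_x − 12·p_y)/p_x, and y* = 12 + 2/7·(…)/p_y.
Discretionary income = 156 − 10·1 − 12·7.75 = 53; x* = 10 + 5/7·53/1 = 47.8571.
At M' = 312: x* = 159.2857. Change: 159.2857 − 47.8571 = 111.4286.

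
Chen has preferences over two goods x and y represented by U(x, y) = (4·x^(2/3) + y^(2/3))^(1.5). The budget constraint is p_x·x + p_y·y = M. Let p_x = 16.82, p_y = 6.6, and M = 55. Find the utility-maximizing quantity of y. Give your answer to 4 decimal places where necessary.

From the CES first-order condition, 4·(y/x)^(1/3) = p_x/p_y.
Solve for the ratio: y/x = [(1/4)·p_x/p_y]^(3).
With the ratio pinned down, the budget gives x* = M/(p_x + p_y·(y/x)) and y* = (y/x)·x*.
Numerically y/x = 0.258622, so x* = 55/(16.82 + 6.6·0.258622) = 2.9687 and y* = 0.258622·2.9687 = 0.7678.

y* = 0.7678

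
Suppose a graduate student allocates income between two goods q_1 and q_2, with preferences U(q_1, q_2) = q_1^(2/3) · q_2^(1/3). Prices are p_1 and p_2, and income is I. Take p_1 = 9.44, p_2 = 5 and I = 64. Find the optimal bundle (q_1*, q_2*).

Tangency: MRS = 2·q_2/q_1 = p_1/p_2.
So 2/3·p_2·q_2 = 1/3·p_1·q_1; combined with the budget, a share 2/3 of income goes to q_1.
Demand: q_1*(p_1,p_2,I) = 2/3·I/p_1 and q_2* = 1/3·I/p_2.
At p_1=9.44, p_2=5, I=64: q_1* = 2/3·64/9.44 = 4.5198, q_2* = 4.2667.

q_1* = 4.5198, q_2* = 4.2667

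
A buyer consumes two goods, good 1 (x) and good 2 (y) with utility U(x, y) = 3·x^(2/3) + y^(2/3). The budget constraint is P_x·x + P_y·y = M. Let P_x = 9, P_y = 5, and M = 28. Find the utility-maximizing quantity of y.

y* = 0.6

From the CES first-order condition, 3·(y/x)^(1/3) = P_x/P_y.
Hence y/x = ((1/3)·P_x/P_y)^(1/(1/3)), i.e. raised to the 3 power.
With the ratio pinned down, the budget gives x* = M/(P_x + P_y·(y/x)) and y* = (y/x)·x*.
Numerically y/x = 0.216, so x* = 28/(9 + 5·0.216) = 2.7778 and y* = 0.216·2.7778 = 0.6.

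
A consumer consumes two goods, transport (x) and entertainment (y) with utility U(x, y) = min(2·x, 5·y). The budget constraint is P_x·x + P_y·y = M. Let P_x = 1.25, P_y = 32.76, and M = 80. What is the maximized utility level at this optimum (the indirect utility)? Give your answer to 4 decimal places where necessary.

Leontief preferences: the optimum is at the kink where x/5 = y/2, i.e. y = (2/5)·x.
Budget: P_x·x + P_y·(2/5)·x = M, so (5·P_x + 2·P_y)·x = 5·M.
Demand: x*(P_x,P_y,M) = 5·M/(5·P_x + 2·P_y), y* = 2·M/(5·P_x + 2·P_y).
Here 5·1.25 + 2·32.76 = 71.77, giving x* = 5.5734 and y* = 2.2293.
Utility at the optimum: U(5.5734, 2.2293) = 11.1467.

V = 11.1467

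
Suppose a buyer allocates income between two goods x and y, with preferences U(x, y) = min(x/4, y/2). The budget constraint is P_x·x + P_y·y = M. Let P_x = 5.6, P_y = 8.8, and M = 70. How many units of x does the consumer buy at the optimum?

x* = 7

Leontief preferences: the optimum is at the kink where x/4 = y/2, i.e. y = (1/2)·x.
Budget: P_x·x + P_y·(1/2)·x = M, so (4·P_x + 2·P_y)·x = 4·M.
Demand: x*(P_x,P_y,M) = 4·M/(4·P_x + 2·P_y), y* = 2·M/(4·P_x + 2·P_y).
Here 4·5.6 + 2·8.8 = 40, giving x* = 7.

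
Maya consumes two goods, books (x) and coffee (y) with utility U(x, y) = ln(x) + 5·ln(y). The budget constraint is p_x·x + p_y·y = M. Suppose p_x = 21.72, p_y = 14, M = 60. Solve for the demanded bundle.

x* = 0.4604, y* = 3.5714

MU_x/MU_y = (y)/(5·x); tangency sets this equal to p_x/p_y.
Rearranging, p_y·y = 5·p_x·x. Substituting into the budget gives p_x·x·(1 + 5) = M.
Demand: x*(p_x,p_y,M) = 1/6·M/p_x and y* = 5/6·M/p_y.
At p_x=21.72, p_y=14, M=60: x* = 1/6·60/21.72 = 0.4604, y* = 3.5714.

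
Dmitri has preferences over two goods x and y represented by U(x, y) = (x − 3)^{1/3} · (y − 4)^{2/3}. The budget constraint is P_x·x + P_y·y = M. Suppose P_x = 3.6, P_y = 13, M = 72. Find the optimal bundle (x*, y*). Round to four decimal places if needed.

x* = 3.8519, y* = 4.4718

Let x' = x−3, y' = y−4. MRS = (1/2)·y'/x' = P_x/P_y.
Substituting into the budget: x* = 3 + 1/3·(M − 3·P_x − 4·P_y)/P_x, and y* = 4 + 2/3·(…)/P_y.
Discretionary income = 72 − 3·3.6 − 4·13 = 9.2; x* = 3 + 1/3·9.2/3.6 = 3.8519; y* = 4 + 2/3·9.2/13 = 4.4718.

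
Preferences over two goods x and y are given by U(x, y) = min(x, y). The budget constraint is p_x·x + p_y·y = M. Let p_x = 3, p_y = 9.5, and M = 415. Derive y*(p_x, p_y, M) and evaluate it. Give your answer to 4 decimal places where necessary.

y* = 33.2

With perfect complements, no substitution: consume in ratio x:y = 1:1.
Budget: p_x·x + p_y·x = M, so (p_x + p_y)·x = M.
Demand: x*(p_x,p_y,M) = M/(p_x + p_y), y* = M/(p_x + p_y).
Here 3 + 9.5 = 12.5, giving y* = 33.2.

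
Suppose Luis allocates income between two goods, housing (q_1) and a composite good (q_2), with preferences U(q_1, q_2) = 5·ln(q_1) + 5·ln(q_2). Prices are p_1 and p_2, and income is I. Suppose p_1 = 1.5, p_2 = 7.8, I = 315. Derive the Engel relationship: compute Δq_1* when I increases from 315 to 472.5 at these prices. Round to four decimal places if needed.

Δq_1* = 52.5

Tangency: MRS = q_2/q_1 = p_1/p_2.
So 5·p_2·q_2 = 5·p_1·q_1; combined with the budget, a share 0.5 of income goes to q_1.
Demand: q_1*(p_1,p_2,I) = 0.5·I/p_1 and q_2* = 0.5·I/p_2.
At p_1=1.5, p_2=7.8, I=315: q_1* = 0.5·315/1.5 = 105.
At I' = 472.5: q_1* = 157.5. Change: 157.5 − 105 = 52.5.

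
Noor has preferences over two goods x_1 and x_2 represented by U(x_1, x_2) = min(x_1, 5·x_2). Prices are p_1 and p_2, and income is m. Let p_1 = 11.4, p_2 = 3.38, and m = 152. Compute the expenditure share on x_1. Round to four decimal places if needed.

Leontief preferences: the optimum is at the kink where x_1/5 = x_2/1, i.e. x_2 = (1/5)·x_1.
Budget: p_1·x_1 + p_2·(1/5)·x_1 = m, so (5·p_1 + p_2)·x_1 = 5·m.
Demand: x_1*(p_1,p_2,m) = 5·m/(5·p_1 + p_2), x_2* = m/(5·p_1 + p_2).
Here 5·11.4 + 3.38 = 60.38, giving x_1* = 12.5869 and x_2* = 2.5174.
Expenditure on x_1: 11.4·12.5869 = 143.4912; share = 0.944.

share on x_1 = 0.944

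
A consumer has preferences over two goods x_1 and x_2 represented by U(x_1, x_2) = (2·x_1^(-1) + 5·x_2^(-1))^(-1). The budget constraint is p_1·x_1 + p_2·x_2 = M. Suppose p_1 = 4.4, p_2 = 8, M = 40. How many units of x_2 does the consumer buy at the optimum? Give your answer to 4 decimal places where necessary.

MRS = MU_x_1/MU_x_2 = (2/5)·(x_2/x_1)^(2). Set equal to p_1/p_2.
Solve for the ratio: x_2/x_1 = [(5/2)·p_1/p_2]^(0.5).
With the ratio pinned down, the budget gives x_1* = M/(p_1 + p_2·(x_2/x_1)) and x_2* = (x_2/x_1)·x_1*.
Numerically x_2/x_1 = 1.172604, so x_1* = 40/(4.4 + 8·1.172604) = 2.9026 and x_2* = 1.172604·2.9026 = 3.4036.

x_2* = 3.4036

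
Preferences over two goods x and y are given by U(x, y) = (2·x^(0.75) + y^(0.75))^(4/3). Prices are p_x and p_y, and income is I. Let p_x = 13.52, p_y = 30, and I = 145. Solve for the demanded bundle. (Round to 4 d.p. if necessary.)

x* = 10.6638, y* = 0.0275

Numerically y/x = 0.002578, so x* = 145/(13.52 + 30·0.002578) = 10.6638 and y* = 0.002578·10.6638 = 0.0275.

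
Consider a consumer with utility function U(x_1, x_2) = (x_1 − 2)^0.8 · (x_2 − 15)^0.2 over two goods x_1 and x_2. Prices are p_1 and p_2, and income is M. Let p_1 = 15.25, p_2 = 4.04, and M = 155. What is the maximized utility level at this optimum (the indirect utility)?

After buying the subsistence bundle (2, 15), a share 0.8 of the remaining income goes to x_1: x_1* = 2 + 0.8·(M − 2p_1 − 15p_2)/p_1.
Discretionary income = 155 − 2·15.25 − 15·4.04 = 63.9; x_1* = 2 + 0.8·63.9/15.25 = 5.3521; x_2* = 15 + 0.2·63.9/4.04 = 18.1634.
Utility at the optimum: U(5.3521, 18.1634) = 3.3135.

V = 3.3135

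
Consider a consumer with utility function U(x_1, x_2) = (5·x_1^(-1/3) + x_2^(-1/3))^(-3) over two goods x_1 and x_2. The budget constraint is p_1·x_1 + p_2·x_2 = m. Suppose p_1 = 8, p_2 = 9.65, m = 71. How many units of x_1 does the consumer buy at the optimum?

x_1* = 6.7571

Numerically x_2/x_1 = 0.259833, so x_1* = 71/(8 + 9.65·0.259833) = 6.7571.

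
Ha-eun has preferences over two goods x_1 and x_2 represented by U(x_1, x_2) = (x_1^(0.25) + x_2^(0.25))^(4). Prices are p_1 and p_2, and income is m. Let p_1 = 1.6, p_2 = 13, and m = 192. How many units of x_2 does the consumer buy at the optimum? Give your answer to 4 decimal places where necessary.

x_2* = 4.9061

With the ratio pinned down, the budget gives x_1* = m/(p_1 + p_2·(x_2/x_1)) and x_2* = (x_2/x_1)·x_1*.
Numerically x_2/x_1 = 0.061221, so x_1* = 192/(1.6 + 13·0.061221) = 80.1377 and x_2* = 0.061221·80.1377 = 4.9061.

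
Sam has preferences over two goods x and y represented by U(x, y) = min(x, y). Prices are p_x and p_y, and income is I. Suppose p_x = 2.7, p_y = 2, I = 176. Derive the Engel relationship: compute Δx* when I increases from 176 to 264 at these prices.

Leontief preferences: the optimum is at the kink where x/1 = y/1, i.e. y = x.
Budget: p_x·x + p_y·x = I, so (p_x + p_y)·x = I.
Demand: x*(p_x,p_y,I) = I/(p_x + p_y), y* = I/(p_x + p_y).
Here 2.7 + 2 = 4.7, giving x* = 37.4468.
At I' = 264: x* = 56.1702. Change: 56.1702 − 37.4468 = 18.7234.

Δx* = 18.7234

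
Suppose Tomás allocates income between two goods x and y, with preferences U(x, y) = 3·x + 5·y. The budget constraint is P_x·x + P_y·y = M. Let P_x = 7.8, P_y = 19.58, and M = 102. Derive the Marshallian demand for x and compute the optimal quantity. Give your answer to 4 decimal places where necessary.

x* = 13.0769

Perfect substitutes: compare marginal utility per dollar. 3/P_x vs 5/P_y → 0.3846 vs 0.2554.
x gives more utility per dollar, so spend all income on x: x* = M/P_x, y* = 0.
Numerically: x* = 13.0769, y* = 0.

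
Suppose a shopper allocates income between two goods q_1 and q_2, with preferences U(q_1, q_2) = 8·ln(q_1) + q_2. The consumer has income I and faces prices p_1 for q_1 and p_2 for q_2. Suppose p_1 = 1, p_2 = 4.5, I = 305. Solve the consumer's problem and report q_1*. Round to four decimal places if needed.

q_1* = 36

MU_q_1 = 8/q_1, MU_q_2 = 1. Tangency: 8/q_1 = p_1/p_2.
So q_1*(p_1,p_2) = 8·p_2/p_1, independent of income; and q_2* = (I − 8·p_2)/p_2.
At the given prices: q_1* = 8·4.5/1 = 36.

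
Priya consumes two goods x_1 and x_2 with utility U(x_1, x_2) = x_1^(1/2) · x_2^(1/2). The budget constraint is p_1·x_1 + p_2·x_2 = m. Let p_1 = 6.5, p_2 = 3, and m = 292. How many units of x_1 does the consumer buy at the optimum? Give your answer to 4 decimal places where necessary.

Demand: x_1*(p_1,p_2,m) = 0.5·m/p_1 and x_2* = 0.5·m/p_2.
At p_1=6.5, p_2=3, m=292: x_1* = 0.5·292/6.5 = 22.4615.

x_1* = 22.4615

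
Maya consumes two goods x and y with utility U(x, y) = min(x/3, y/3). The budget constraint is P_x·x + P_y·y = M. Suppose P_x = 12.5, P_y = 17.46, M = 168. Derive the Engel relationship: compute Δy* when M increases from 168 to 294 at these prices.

With perfect complements, no substitution: consume in ratio x:y = 3:3.
Budget: P_x·x + P_y·x = M, so (3·P_x + 3·P_y)·x = 3·M.
Demand: x*(P_x,P_y,M) = 3·M/(3·P_x + 3·P_y), y* = 3·M/(3·P_x + 3·P_y).
Here 3·12.5 + 3·17.46 = 89.88, giving y* = 5.6075.
At M' = 294: y* = 9.8131. Change: 9.8131 − 5.6075 = 4.2056.

Δy* = 4.2056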